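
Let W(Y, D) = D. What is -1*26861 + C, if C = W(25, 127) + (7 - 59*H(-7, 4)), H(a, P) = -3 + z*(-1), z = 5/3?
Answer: -79355/3 ≈ -26452.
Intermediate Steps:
z = 5/3 (z = 5*(1/3) = 5/3 ≈ 1.6667)
H(a, P) = -14/3 (H(a, P) = -3 + (5/3)*(-1) = -3 - 5/3 = -14/3)
C = 1228/3 (C = 127 + (7 - 59*(-14/3)) = 127 + (7 + 826/3) = 127 + 847/3 = 1228/3 ≈ 409.33)
-1*26861 + C = -1*26861 + 1228/3 = -26861 + 1228/3 = -79355/3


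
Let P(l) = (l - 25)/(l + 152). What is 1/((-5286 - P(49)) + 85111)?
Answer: 67/5348267 ≈ 1.2527e-5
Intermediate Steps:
P(l) = (-25 + l)/(152 + l)
1/((-5286 - P(49)) + 85111) = 1/((-5286 - (-25 + 49)/(152 + 49)) + 85111) = 1/((-5286 - 24/201) + 85111) = 1/((-5286 - 1*8/67) + 85111) = 1/((-5286 - 8/67) + 85111) = 1/(-354170/67 + 85111) = 1/(5348267/67) = 67/5348267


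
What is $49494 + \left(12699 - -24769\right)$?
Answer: $86962$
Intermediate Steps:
$49494 + \left(12699 - -24769\right) = 49494 + \left(12699 + 24769\right) = 49494 + 37468 = 86962$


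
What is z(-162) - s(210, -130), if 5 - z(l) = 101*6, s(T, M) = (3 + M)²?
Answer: -16730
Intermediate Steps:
z(l) = -601 (z(l) = 5 - 101*6 = 5 - 1*606 = 5 - 606 = -601)
z(-162) - s(210, -130) = -601 - (3 - 130)² = -601 - 1*(-127)² = -601 - 1*16129 = -601 - 16129 = -16730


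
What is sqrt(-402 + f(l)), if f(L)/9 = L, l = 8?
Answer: I*sqrt(330) ≈ 18.166*I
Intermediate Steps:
f(L) = 9*L
sqrt(-402 + f(l)) = sqrt(-402 + 9*8) = sqrt(-402 + 72) = sqrt(-330) = I*sqrt(330)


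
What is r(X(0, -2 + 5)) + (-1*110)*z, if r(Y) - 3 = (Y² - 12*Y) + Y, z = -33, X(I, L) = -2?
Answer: 3659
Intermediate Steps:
r(Y) = 3 + Y² - 11*Y (r(Y) = 3 + ((Y² - 12*Y) + Y) = 3 + (Y² - 11*Y) = 3 + Y² - 11*Y)
r(X(0, -2 + 5)) + (-1*110)*z = (3 + (-2)² - 11*(-2)) - 1*110*(-33) = (3 + 4 + 22) - 110*(-33) = 29 + 3630 = 3659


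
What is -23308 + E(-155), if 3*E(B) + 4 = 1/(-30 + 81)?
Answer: -3566327/153 ≈ -23309.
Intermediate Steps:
E(B) = -203/153 (E(B) = -4/3 + 1/(3*(-30 + 81)) = -4/3 + (1/3)/51 = -4/3 + (1/3)*(1/51) = -4/3 + 1/153 = -203/153)
-23308 + E(-155) = -23308 - 203/153 = -3566327/153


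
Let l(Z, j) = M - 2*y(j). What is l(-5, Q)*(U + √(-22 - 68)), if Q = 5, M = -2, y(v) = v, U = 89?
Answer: -1068 - 36*I*√10 ≈ -1068.0 - 113.84*I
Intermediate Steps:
l(Z, j) = -2 - 2*j
l(-5, Q)*(U + √(-22 - 68)) = (-2 - 2*5)*(89 + √(-22 - 68)) = (-2 - 10)*(89 + √(-90)) = -12*(89 + 3*I*√10) = -1068 - 36*I*√10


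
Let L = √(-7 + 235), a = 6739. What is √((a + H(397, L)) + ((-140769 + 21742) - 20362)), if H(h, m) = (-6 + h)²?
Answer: √20231 ≈ 142.24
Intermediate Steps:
L = 2*√57 (L = √228 = 2*√57 ≈ 15.100)
√((a + H(397, L)) + ((-140769 + 21742) - 20362)) = √((6739 + (-6 + 397)²) + ((-140769 + 21742) - 20362)) = √((6739 + 391²) + (-119027 - 20362)) = √((6739 + 152881) - 139389) = √(159620 - 139389) = √20231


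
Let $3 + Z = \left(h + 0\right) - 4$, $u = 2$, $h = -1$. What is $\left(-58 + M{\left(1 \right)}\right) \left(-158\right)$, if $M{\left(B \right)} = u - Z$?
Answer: $7584$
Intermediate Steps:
$Z = -8$ ($Z = -3 + \left(\left(-1 + 0\right) - 4\right) = -3 - 5 = -8$)
$M{\left(B \right)} = 10$ ($M{\left(B \right)} = 2 - -8 = 2 + 8 = 10$)
$\left(-58 + M{\left(1 \right)}\right) \left(-158\right) = \left(-58 + 10\right) \left(-158\right) = \left(-48\right) \left(-158\right) = 7584$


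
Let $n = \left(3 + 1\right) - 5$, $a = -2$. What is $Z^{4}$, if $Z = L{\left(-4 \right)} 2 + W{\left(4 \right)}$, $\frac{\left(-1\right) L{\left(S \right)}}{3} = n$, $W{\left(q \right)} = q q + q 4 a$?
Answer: $10000$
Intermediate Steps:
$n = -1$ ($n = 4 - 5 = -1$)
$W{\left(q \right)} = q^{2} - 8 q$ ($W{\left(q \right)} = q q + q 4 \left(-2\right) = q^{2} + 4 q \left(-2\right) = q^{2} - 8 q$)
$L{\left(S \right)} = 3$ ($L{\left(S \right)} = \left(-3\right) \left(-1\right) = 3$)
$Z = -10$ ($Z = 3 \cdot 2 + 4 \left(-8 + 4\right) = 6 + 4 \left(-4\right) = 6 - 16 = -10$)
$Z^{4} = \left(-10\right)^{4} = 10000$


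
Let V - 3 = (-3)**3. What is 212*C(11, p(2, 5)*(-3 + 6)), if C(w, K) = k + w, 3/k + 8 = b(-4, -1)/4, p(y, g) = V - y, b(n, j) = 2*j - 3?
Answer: 83740/37 ≈ 2263.2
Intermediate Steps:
V = -24 (V = 3 + (-3)**3 = 3 - 27 = -24)
b(n, j) = -3 + 2*j
p(y, g) = -24 - y
k = -12/37 (k = 3/(-8 + (-3 + 2*(-1))/4) = 3/(-8 + (-3 - 2)*(1/4)) = 3/(-8 - 5*1/4) = 3/(-8 - 5/4) = 3/(-37/4) = 3*(-4/37) = -12/37 ≈ -0.32432)
C(w, K) = -12/37 + w
212*C(11, p(2, 5)*(-3 + 6)) = 212*(-12/37 + 11) = 212*(395/37) = 83740/37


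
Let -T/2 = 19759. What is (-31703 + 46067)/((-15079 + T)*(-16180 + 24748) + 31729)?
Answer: -14364/467755367 ≈ -3.0708e-5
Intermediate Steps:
T = -39518 (T = -2*19759 = -39518)
(-31703 + 46067)/((-15079 + T)*(-16180 + 24748) + 31729) = (-31703 + 46067)/((-15079 - 39518)*(-16180 + 24748) + 31729) = 14364/(-54597*8568 + 31729) = 14364/(-467787096 + 31729) = 14364/(-467755367) = 14364*(-1/467755367) = -14364/467755367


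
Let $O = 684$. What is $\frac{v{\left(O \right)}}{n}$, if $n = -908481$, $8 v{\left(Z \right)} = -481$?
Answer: $\frac{481}{7267848} \approx 6.6182 \cdot 10^{-5}$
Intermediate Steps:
$v{\left(Z \right)} = - \frac{481}{8}$ ($v{\left(Z \right)} = \frac{1}{8} \left(-481\right) = - \frac{481}{8}$)
$\frac{v{\left(O \right)}}{n} = - \frac{481}{8 \left(-908481\right)} = \left(- \frac{481}{8}\right) \left(- \frac{1}{908481}\right) = \frac{481}{7267848}$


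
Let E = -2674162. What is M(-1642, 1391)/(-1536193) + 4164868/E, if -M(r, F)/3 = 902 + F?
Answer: -3189822753563/2054014472633 ≈ -1.5530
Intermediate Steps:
M(r, F) = -2706 - 3*F (M(r, F) = -3*(902 + F) = -2706 - 3*F)
M(-1642, 1391)/(-1536193) + 4164868/E = (-2706 - 3*1391)/(-1536193) + 4164868/(-2674162) = (-2706 - 4173)*(-1/1536193) + 4164868*(-1/2674162) = -6879*(-1/1536193) - 2082434/1337081 = 6879/1536193 - 2082434/1337081 = -3189822753563/2054014472633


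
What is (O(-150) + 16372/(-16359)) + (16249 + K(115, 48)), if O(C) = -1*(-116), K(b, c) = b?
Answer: 269579948/16359 ≈ 16479.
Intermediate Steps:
O(C) = 116
(O(-150) + 16372/(-16359)) + (16249 + K(115, 48)) = (116 + 16372/(-16359)) + (16249 + 115) = (116 + 16372*(-1/16359)) + 16364 = (116 - 16372/16359) + 16364 = 1881272/16359 + 16364 = 269579948/16359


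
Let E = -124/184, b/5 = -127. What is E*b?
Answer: 19685/46 ≈ 427.93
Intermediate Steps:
b = -635 (b = 5*(-127) = -635)
E = -31/46 (E = -124*1/184 = -31/46 ≈ -0.67391)
E*b = -31/46*(-635) = 19685/46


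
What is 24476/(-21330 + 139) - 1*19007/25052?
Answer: -1015950089/530876932 ≈ -1.9137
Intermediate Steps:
24476/(-21330 + 139) - 1*19007/25052 = 24476/(-21191) - 19007*1/25052 = 24476*(-1/21191) - 19007/25052 = -24476/21191 - 19007/25052 = -1015950089/530876932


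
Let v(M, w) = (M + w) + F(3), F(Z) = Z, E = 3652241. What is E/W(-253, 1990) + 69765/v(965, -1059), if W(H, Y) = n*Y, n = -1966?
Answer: -273276754031/356022940 ≈ -767.58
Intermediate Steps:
W(H, Y) = -1966*Y
v(M, w) = 3 + M + w (v(M, w) = (M + w) + 3 = 3 + M + w)
E/W(-253, 1990) + 69765/v(965, -1059) = 3652241/((-1966*1990)) + 69765/(3 + 965 - 1059) = 3652241/(-3912340) + 69765/(-91) = 3652241*(-1/3912340) + 69765*(-1/91) = -3652241/3912340 - 69765/91 = -273276754031/356022940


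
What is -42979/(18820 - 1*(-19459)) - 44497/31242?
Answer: -3046050581/1195912518 ≈ -2.5471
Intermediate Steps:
-42979/(18820 - 1*(-19459)) - 44497/31242 = -42979/(18820 + 19459) - 44497*1/31242 = -42979/38279 - 44497/31242 = -3046050581/1195912518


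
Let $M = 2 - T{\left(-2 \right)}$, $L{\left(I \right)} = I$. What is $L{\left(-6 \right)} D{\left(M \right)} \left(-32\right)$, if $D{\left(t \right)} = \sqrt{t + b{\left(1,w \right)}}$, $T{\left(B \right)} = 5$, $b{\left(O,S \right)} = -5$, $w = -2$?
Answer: $384 i \sqrt{2} \approx 543.06 i$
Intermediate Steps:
$M = -3$ ($M = 2 - 5 = -3$)
$D{\left(t \right)} = \sqrt{-5 + t}$ ($D{\left(t \right)} = \sqrt{t - 5} = \sqrt{-5 + t}$)
$L{\left(-6 \right)} D{\left(M \right)} \left(-32\right) = - 6 \sqrt{-5 - 3} \left(-32\right) = - 6 \sqrt{-8} \left(-32\right) = - 6 \cdot 2 i \sqrt{2} \left(-32\right) = - 12 i \sqrt{2} \left(-32\right) = 384 i \sqrt{2}$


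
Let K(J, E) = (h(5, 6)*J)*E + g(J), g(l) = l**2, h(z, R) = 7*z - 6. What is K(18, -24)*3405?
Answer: -41554620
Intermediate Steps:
h(z, R) = -6 + 7*z
K(J, E) = J**2 + 29*E*J (K(J, E) = ((-6 + 7*5)*J)*E + J**2 = ((-6 + 35)*J)*E + J**2 = (29*J)*E + J**2 = 29*E*J + J**2 = J**2 + 29*E*J)
K(18, -24)*3405 = (18*(18 + 29*(-24)))*3405 = (18*(18 - 696))*3405 = (18*(-678))*3405 = -12204*3405 = -41554620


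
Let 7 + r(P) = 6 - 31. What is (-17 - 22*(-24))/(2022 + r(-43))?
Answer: 511/1990 ≈ 0.25678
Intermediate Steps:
r(P) = -32 (r(P) = -7 + (6 - 31) = -7 - 25 = -32)
(-17 - 22*(-24))/(2022 + r(-43)) = (-17 - 22*(-24))/(2022 - 32) = (-17 + 528)/1990 = 511*(1/1990) = 511/1990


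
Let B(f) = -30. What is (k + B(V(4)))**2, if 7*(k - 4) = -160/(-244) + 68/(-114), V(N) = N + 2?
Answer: 400192881664/592386921 ≈ 675.56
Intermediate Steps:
V(N) = 2 + N
k = 97562/24339 (k = 4 + (-160/(-244) + 68/(-114))/7 = 4 + (-160*(-1/244) + 68*(-1/114))/7 = 4 + (40/61 - 34/57)/7 = 4 + (1/7)*(206/3477) = 4 + 206/24339 = 97562/24339 ≈ 4.0085)
(k + B(V(4)))**2 = (97562/24339 - 30)**2 = (-632608/24339)**2 = 400192881664/592386921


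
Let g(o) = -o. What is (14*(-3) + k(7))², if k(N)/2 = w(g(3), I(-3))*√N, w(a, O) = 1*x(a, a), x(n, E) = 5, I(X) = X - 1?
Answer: 2464 - 840*√7 ≈ 241.57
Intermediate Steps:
I(X) = -1 + X
w(a, O) = 5 (w(a, O) = 1*5 = 5)
k(N) = 10*√N (k(N) = 2*(5*√N) = 10*√N)
(14*(-3) + k(7))² = (14*(-3) + 10*√7)² = (-42 + 10*√7)²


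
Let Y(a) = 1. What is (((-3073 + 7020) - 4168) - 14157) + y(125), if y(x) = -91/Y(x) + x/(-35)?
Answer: -101308/7 ≈ -14473.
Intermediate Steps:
y(x) = -91 - x/35 (y(x) = -91/1 + x/(-35) = -91*1 + x*(-1/35) = -91 - x/35)
(((-3073 + 7020) - 4168) - 14157) + y(125) = (((-3073 + 7020) - 4168) - 14157) + (-91 - 1/35*125) = ((3947 - 4168) - 14157) + (-91 - 25/7) = (-221 - 14157) - 662/7 = -14378 - 662/7 = -101308/7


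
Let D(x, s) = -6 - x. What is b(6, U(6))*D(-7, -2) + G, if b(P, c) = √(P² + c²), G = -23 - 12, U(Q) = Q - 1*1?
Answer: -35 + √61 ≈ -27.190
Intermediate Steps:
U(Q) = -1 + Q (U(Q) = Q - 1 = -1 + Q)
G = -35
b(6, U(6))*D(-7, -2) + G = √(6² + (-1 + 6)²)*(-6 - 1*(-7)) - 35 = √(36 + 5²)*(-6 + 7) - 35 = √(36 + 25)*1 - 35 = √61*1 - 35 = √61 - 35 = -35 + √61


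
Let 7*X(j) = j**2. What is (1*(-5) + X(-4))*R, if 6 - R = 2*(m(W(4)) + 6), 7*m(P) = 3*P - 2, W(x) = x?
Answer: 1178/49 ≈ 24.041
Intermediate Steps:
m(P) = -2/7 + 3*P/7 (m(P) = (3*P - 2)/7 = (-2 + 3*P)/7 = -2/7 + 3*P/7)
X(j) = j**2/7
R = -62/7 (R = 6 - 2*((-2/7 + (3/7)*4) + 6) = 6 - 2*((-2/7 + 12/7) + 6) = 6 - 2*(10/7 + 6) = 6 - 2*52/7 = 6 - 1*104/7 = 6 - 104/7 = -62/7 ≈ -8.8571)
(1*(-5) + X(-4))*R = (1*(-5) + (1/7)*(-4)**2)*(-62/7) = (-5 + (1/7)*16)*(-62/7) = (-5 + 16/7)*(-62/7) = -19/7*(-62/7) = 1178/49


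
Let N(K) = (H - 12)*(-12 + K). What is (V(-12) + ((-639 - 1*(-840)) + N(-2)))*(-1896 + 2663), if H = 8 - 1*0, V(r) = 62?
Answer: 244673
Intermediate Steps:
H = 8 (H = 8 + 0 = 8)
N(K) = 48 - 4*K (N(K) = (8 - 12)*(-12 + K) = -4*(-12 + K) = 48 - 4*K)
(V(-12) + ((-639 - 1*(-840)) + N(-2)))*(-1896 + 2663) = (62 + ((-639 - 1*(-840)) + (48 - 4*(-2))))*(-1896 + 2663) = (62 + ((-639 + 840) + (48 + 8)))*767 = (62 + (201 + 56))*767 = (62 + 257)*767 = 319*767 = 244673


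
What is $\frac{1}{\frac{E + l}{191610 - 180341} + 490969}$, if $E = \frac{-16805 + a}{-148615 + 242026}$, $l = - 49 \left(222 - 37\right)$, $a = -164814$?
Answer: $\frac{1052648559}{516816963411337} \approx 2.0368 \cdot 10^{-6}$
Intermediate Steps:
$l = -9065$ ($l = \left(-49\right) 185 = -9065$)
$E = - \frac{181619}{93411}$ ($E = \frac{-16805 - 164814}{-148615 + 242026} = - \frac{181619}{93411} \approx -1.9443$)
$\frac{1}{\frac{E + l}{191610 - 180341} + 490969} = \frac{1}{\frac{- \frac{181619}{93411} - 9065}{191610 - 180341} + 490969} = \frac{1}{- \frac{846952334}{93411 \cdot 11269} + 490969} = \frac{1}{\left(- \frac{846952334}{93411}\right) \frac{1}{11269} + 490969} = \frac{1}{- \frac{846952334}{1052648559} + 490969} = \frac{1}{\frac{516816963411337}{1052648559}} = \frac{1052648559}{516816963411337}$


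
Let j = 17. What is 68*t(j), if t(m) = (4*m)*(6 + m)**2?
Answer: 2446096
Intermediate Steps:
t(m) = 4*m*(6 + m)**2
68*t(j) = 68*(4*17*(6 + 17)**2) = 68*(4*17*23**2) = 68*(4*17*529) = 68*35972 = 2446096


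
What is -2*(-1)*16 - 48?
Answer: -16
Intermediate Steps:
-2*(-1)*16 - 48 = 2*16 - 48 = 32 - 48 = -16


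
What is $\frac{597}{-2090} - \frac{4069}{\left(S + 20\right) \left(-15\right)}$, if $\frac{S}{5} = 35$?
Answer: $\frac{103969}{94050} \approx 1.1055$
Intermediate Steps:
$S = 175$ ($S = 5 \cdot 35 = 175$)
$\frac{597}{-2090} - \frac{4069}{\left(S + 20\right) \left(-15\right)} = \frac{597}{-2090} - \frac{4069}{\left(175 + 20\right) \left(-15\right)} = 597 \left(- \frac{1}{2090}\right) - \frac{4069}{195 \left(-15\right)} = - \frac{597}{2090} - \frac{4069}{-2925} = - \frac{597}{2090} - - \frac{313}{225} = - \frac{597}{2090} + \frac{313}{225} = \frac{103969}{94050}$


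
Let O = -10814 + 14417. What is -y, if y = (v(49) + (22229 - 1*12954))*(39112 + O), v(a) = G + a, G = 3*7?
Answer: -399171675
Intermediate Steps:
G = 21
O = 3603
v(a) = 21 + a
y = 399171675 (y = ((21 + 49) + (22229 - 1*12954))*(39112 + 3603) = (70 + (22229 - 12954))*42715 = (70 + 9275)*42715 = 9345*42715 = 399171675)
-y = -1*399171675 = -399171675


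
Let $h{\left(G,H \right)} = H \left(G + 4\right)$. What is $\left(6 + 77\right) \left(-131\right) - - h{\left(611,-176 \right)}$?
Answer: $-119113$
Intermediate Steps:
$h{\left(G,H \right)} = H \left(4 + G\right)$
$\left(6 + 77\right) \left(-131\right) - - h{\left(611,-176 \right)} = \left(6 + 77\right) \left(-131\right) - - \left(-176\right) \left(4 + 611\right) = 83 \left(-131\right) - - \left(-176\right) 615 = -10873 - \left(-1\right) \left(-108240\right) = -10873 - 108240 = -119113$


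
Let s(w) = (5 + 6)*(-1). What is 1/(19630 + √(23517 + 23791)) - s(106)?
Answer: 2119102571/192644796 - √11827/192644796 ≈ 11.000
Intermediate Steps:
s(w) = -11 (s(w) = 11*(-1) = -11)
1/(19630 + √(23517 + 23791)) - s(106) = 1/(19630 + √(23517 + 23791)) - 1*(-11) = 1/(19630 + √47308) + 11 = 1/(19630 + 2*√11827) + 11 = 11 + 1/(19630 + 2*√11827)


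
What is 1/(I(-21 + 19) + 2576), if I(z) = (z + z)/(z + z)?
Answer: 1/2577 ≈ 0.00038805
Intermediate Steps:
I(z) = 1 (I(z) = (2*z)/((2*z)) = (2*z)*(1/(2*z)) = 1)
1/(I(-21 + 19) + 2576) = 1/(1 + 2576) = 1/2577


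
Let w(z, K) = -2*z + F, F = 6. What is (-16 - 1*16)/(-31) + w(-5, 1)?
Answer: 528/31 ≈ 17.032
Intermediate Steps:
w(z, K) = 6 - 2*z (w(z, K) = -2*z + 6 = 6 - 2*z)
(-16 - 1*16)/(-31) + w(-5, 1) = (-16 - 1*16)/(-31) + (6 - 2*(-5)) = (-16 - 16)*(-1/31) + (6 + 10) = -32*(-1/31) + 16 = 32/31 + 16 = 528/31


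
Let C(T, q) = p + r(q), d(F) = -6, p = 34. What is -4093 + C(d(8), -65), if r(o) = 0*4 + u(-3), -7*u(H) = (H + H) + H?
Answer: -28404/7 ≈ -4057.7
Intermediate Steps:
u(H) = -3*H/7 (u(H) = -((H + H) + H)/7 = -(2*H + H)/7 = -3*H/7)
r(o) = 9/7 (r(o) = 0*4 - 3/7*(-3) = 0 + 9/7 = 9/7)
C(T, q) = 247/7 (C(T, q) = 34 + 9/7 = 247/7)
-4093 + C(d(8), -65) = -4093 + 247/7 = -28404/7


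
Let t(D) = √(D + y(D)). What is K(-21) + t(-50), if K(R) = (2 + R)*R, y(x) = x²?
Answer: 399 + 35*√2 ≈ 448.50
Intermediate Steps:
K(R) = R*(2 + R)
t(D) = √(D + D²)
K(-21) + t(-50) = -21*(2 - 21) + √(-50*(1 - 50)) = -21*(-19) + √(-50*(-49)) = 399 + √2450 = 399 + 35*√2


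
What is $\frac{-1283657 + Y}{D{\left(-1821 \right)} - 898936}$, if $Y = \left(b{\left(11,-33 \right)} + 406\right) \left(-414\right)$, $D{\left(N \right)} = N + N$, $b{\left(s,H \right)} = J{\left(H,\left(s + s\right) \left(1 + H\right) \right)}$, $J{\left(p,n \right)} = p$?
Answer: $\frac{38867}{24394} \approx 1.5933$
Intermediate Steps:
$b{\left(s,H \right)} = H$
$D{\left(N \right)} = 2 N$
$Y = -154422$ ($Y = \left(-33 + 406\right) \left(-414\right) = 373 \left(-414\right) = -154422$)
$\frac{-1283657 + Y}{D{\left(-1821 \right)} - 898936} = \frac{-1283657 - 154422}{2 \left(-1821\right) - 898936} = - \frac{1438079}{-3642 - 898936} = - \frac{1438079}{-902578} = \left(-1438079\right) \left(- \frac{1}{902578}\right) = \frac{38867}{24394}$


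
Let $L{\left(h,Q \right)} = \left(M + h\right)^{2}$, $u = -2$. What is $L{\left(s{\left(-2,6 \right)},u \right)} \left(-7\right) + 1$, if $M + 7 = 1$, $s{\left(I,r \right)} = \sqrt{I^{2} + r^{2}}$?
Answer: $-531 + 168 \sqrt{10} \approx 0.26265$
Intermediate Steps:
$M = -6$ ($M = -7 + 1 = -6$)
$L{\left(h,Q \right)} = \left(-6 + h\right)^{2}$
$L{\left(s{\left(-2,6 \right)},u \right)} \left(-7\right) + 1 = \left(-6 + \sqrt{\left(-2\right)^{2} + 6^{2}}\right)^{2} \left(-7\right) + 1 = \left(-6 + \sqrt{4 + 36}\right)^{2} \left(-7\right) + 1 = \left(-6 + \sqrt{40}\right)^{2} \left(-7\right) + 1 = \left(-6 + 2 \sqrt{10}\right)^{2} \left(-7\right) + 1 = - 7 \left(-6 + 2 \sqrt{10}\right)^{2} + 1 = 1 - 7 \left(-6 + 2 \sqrt{10}\right)^{2}$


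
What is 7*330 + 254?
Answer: 2564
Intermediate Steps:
7*330 + 254 = 2310 + 254 = 2564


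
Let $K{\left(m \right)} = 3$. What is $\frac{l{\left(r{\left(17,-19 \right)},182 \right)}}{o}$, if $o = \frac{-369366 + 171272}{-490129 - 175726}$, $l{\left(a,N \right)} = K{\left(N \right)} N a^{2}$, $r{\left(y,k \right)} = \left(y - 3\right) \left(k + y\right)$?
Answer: $\frac{576980880}{401} \approx 1.4389 \cdot 10^{6}$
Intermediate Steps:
$r{\left(y,k \right)} = \left(-3 + y\right) \left(k + y\right)$
$l{\left(a,N \right)} = 3 N a^{2}$
$o = \frac{10426}{35045}$ ($o = - \frac{198094}{-665855} = \left(-198094\right) \left(- \frac{1}{665855}\right) = \frac{10426}{35045} \approx 0.2975$)
$\frac{l{\left(r{\left(17,-19 \right)},182 \right)}}{o} = \frac{3 \cdot 182 \left(17^{2} - -57 - 51 - 323\right)^{2}}{\frac{10426}{35045}} = 3 \cdot 182 \left(289 + 57 - 51 - 323\right)^{2} \cdot \frac{35045}{10426} = 3 \cdot 182 \left(-28\right)^{2} \cdot \frac{35045}{10426} = 3 \cdot 182 \cdot 784 \cdot \frac{35045}{10426} = 428064 \cdot \frac{35045}{10426} = \frac{576980880}{401}$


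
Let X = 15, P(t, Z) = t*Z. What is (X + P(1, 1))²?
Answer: 256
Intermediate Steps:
P(t, Z) = Z*t
(X + P(1, 1))² = (15 + 1*1)² = (15 + 1)² = 16² = 256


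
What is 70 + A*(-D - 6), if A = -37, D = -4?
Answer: 144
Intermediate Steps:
70 + A*(-D - 6) = 70 - 37*(-1*(-4) - 6) = 70 - 37*(4 - 6) = 70 - 37*(-2) = 70 + 74 = 144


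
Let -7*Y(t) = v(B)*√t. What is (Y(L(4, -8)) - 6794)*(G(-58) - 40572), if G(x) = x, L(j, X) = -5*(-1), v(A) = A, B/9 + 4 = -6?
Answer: 276040220 - 3656700*√5/7 ≈ 2.7487e+8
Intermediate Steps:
B = -90 (B = -36 + 9*(-6) = -36 - 54 = -90)
L(j, X) = 5
Y(t) = 90*√t/7 (Y(t) = -(-90)*√t/7 = 90*√t/7)
(Y(L(4, -8)) - 6794)*(G(-58) - 40572) = (90*√5/7 - 6794)*(-58 - 40572) = (-6794 + 90*√5/7)*(-40630) = 276040220 - 3656700*√5/7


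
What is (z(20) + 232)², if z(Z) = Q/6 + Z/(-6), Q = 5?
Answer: 210681/4 ≈ 52670.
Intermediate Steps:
z(Z) = ⅚ - Z/6 (z(Z) = 5/6 + Z/(-6) = 5*(⅙) + Z*(-⅙) = ⅚ - Z/6)
(z(20) + 232)² = ((⅚ - ⅙*20) + 232)² = ((⅚ - 10/3) + 232)² = (-5/2 + 232)² = (459/2)² = 210681/4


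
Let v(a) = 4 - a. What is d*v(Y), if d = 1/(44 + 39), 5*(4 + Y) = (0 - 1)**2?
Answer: 39/415 ≈ 0.093976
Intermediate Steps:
Y = -19/5 (Y = -4 + (0 - 1)**2/5 = -4 + (1/5)*(-1)**2 = -4 + (1/5)*1 = -4 + 1/5 = -19/5 ≈ -3.8000)
d = 1/83 ≈ 0.012048
d*v(Y) = (4 - 1*(-19/5))/83 = (4 + 19/5)/83 = (1/83)*(39/5) = 39/415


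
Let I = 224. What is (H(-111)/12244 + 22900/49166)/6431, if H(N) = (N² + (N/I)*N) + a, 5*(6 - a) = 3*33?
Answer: 497385137027/2167977318765440 ≈ 0.00022942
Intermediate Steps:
a = -69/5 (a = 6 - 3*33/5 = 6 - ⅕*99 = 6 - 99/5 = -69/5 ≈ -13.800)
H(N) = -69/5 + 225*N²/224 (H(N) = (N² + (N/224)*N) - 69/5 = (N² + N²/224) - 69/5 = 225*N²/224 - 69/5 = -69/5 + 225*N²/224)
(H(-111)/12244 + 22900/49166)/6431 = ((-69/5 + (225/224)*(-111)²)/12244 + 22900/49166)/6431 = ((-69/5 + (225/224)*12321)*(1/12244) + 22900*(1/49166))*(1/6431) = ((-69/5 + 2772225/224)*(1/12244) + 11450/24583)*(1/6431) = ((13845669/1120)*(1/12244) + 11450/24583)*(1/6431) = (13845669/13713280 + 11450/24583)*(1/6431) = (497385137027/337113562240)*(1/6431) = 497385137027/2167977318765440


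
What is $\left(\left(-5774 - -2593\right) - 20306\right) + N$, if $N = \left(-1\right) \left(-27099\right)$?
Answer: $3612$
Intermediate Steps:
$N = 27099$
$\left(\left(-5774 - -2593\right) - 20306\right) + N = \left(\left(-5774 - -2593\right) - 20306\right) + 27099 = \left(\left(-5774 + 2593\right) - 20306\right) + 27099 = \left(-3181 - 20306\right) + 27099 = -23487 + 27099 = 3612$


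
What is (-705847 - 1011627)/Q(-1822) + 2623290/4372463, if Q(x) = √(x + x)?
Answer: 2623290/4372463 + 858737*I*√911/911 ≈ 0.59996 + 28451.0*I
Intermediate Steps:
Q(x) = √2*√x (Q(x) = √(2*x) = √2*√x)
(-705847 - 1011627)/Q(-1822) + 2623290/4372463 = (-705847 - 1011627)/((√2*√(-1822))) + 2623290/4372463 = -1717474*(-I*√911/1822) + 2623290*(1/4372463) = -1717474*(-I*√911/1822) + 2623290/4372463 = -(-858737)*I*√911/911 + 2623290/4372463 = 858737*I*√911/911 + 2623290/4372463 = 2623290/4372463 + 858737*I*√911/911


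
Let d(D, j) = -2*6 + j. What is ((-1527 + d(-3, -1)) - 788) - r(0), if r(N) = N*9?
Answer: -2328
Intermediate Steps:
d(D, j) = -12 + j
r(N) = 9*N
((-1527 + d(-3, -1)) - 788) - r(0) = ((-1527 + (-12 - 1)) - 788) - 9*0 = ((-1527 - 13) - 788) - 1*0 = (-1540 - 788) + 0 = -2328 + 0 = -2328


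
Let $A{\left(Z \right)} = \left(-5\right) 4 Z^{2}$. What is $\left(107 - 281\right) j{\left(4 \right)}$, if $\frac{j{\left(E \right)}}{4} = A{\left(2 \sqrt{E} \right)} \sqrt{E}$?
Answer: $445440$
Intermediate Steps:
$A{\left(Z \right)} = - 20 Z^{2}$
$j{\left(E \right)} = - 320 E^{\frac{3}{2}}$ ($j{\left(E \right)} = 4 - 20 \left(2 \sqrt{E}\right)^{2} \sqrt{E} = 4 - 20 \cdot 4 E \sqrt{E} = 4 - 80 E \sqrt{E} = 4 \left(- 80 E^{\frac{3}{2}}\right) = - 320 E^{\frac{3}{2}}$)
$\left(107 - 281\right) j{\left(4 \right)} = \left(107 - 281\right) \left(- 320 \cdot 4^{\frac{3}{2}}\right) = - 174 \left(\left(-320\right) 8\right) = \left(-174\right) \left(-2560\right) = 445440$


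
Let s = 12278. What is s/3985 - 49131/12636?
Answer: -4515803/5594940 ≈ -0.80712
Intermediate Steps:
s/3985 - 49131/12636 = 12278/3985 - 49131/12636 = 12278*(1/3985) - 49131*1/12636 = 12278/3985 - 5459/1404 = -4515803/5594940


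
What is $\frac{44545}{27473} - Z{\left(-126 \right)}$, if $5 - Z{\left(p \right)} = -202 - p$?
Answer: $- \frac{2180768}{27473} \approx -79.379$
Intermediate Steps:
$Z{\left(p \right)} = 207 + p$ ($Z{\left(p \right)} = 5 - \left(-202 - p\right) = 5 + \left(202 + p\right) = 207 + p$)
$\frac{44545}{27473} - Z{\left(-126 \right)} = \frac{44545}{27473} - \left(207 - 126\right) = 44545 \cdot \frac{1}{27473} - 81 = \frac{44545}{27473} - 81 = - \frac{2180768}{27473}$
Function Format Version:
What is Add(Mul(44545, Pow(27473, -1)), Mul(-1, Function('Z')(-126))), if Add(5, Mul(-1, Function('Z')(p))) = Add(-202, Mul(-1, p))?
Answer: Rational(-2180768, 27473) ≈ -79.379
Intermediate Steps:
Function('Z')(p) = Add(207, p) (Function('Z')(p) = Add(5, Mul(-1, Add(-202, Mul(-1, p)))) = Add(5, Add(202, p)) = Add(207, p))
Add(Mul(44545, Pow(27473, -1)), Mul(-1, Function('Z')(-126))) = Add(Mul(44545, Pow(27473, -1)), Mul(-1, Add(207, -126))) = Add(Mul(44545, Rational(1, 27473)), Mul(-1, 81)) = Add(Rational(44545, 27473), -81) = Rational(-2180768, 27473)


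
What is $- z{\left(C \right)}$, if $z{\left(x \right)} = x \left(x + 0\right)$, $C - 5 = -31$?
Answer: $-676$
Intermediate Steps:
$C = -26$ ($C = 5 - 31 = -26$)
$z{\left(x \right)} = x^{2}$ ($z{\left(x \right)} = x x = x^{2}$)
$- z{\left(C \right)} = - \left(-26\right)^{2} = \left(-1\right) 676 = -676$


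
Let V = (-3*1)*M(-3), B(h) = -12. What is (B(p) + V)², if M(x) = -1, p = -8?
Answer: 81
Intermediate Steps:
V = 3 (V = -3*1*(-1) = -3*(-1) = 3)
(B(p) + V)² = (-12 + 3)² = (-9)² = 81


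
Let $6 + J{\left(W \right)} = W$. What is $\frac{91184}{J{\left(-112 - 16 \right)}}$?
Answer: $- \frac{45592}{67} \approx -680.48$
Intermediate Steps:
$J{\left(W \right)} = -6 + W$
$\frac{91184}{J{\left(-112 - 16 \right)}} = \frac{91184}{-6 - 128} = \frac{91184}{-134} = 91184 \left(- \frac{1}{134}\right) = - \frac{45592}{67}$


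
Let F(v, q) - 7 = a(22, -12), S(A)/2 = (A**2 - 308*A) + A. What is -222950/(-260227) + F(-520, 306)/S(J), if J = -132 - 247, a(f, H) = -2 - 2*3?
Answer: 115931064373/135314917276 ≈ 0.85675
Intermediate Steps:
a(f, H) = -8 (a(f, H) = -2 - 6 = -8)
J = -379
S(A) = -614*A + 2*A**2 (S(A) = 2*((A**2 - 308*A) + A) = 2*(A**2 - 307*A) = -614*A + 2*A**2)
F(v, q) = -1 (F(v, q) = 7 - 8 = -1)
-222950/(-260227) + F(-520, 306)/S(J) = -222950/(-260227) - 1/(2*(-379)*(-307 - 379)) = -222950*(-1/260227) - 1/(2*(-379)*(-686)) = 222950/260227 - 1/519988 = 115931064373/135314917276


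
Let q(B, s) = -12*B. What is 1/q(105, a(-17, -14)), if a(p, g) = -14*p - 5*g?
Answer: -1/1260 ≈ -0.00079365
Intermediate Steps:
1/q(105, a(-17, -14)) = 1/(-12*105) = 1/(-1260) = -1/1260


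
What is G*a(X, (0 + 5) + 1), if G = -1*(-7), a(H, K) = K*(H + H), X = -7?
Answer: -588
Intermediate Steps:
a(H, K) = 2*H*K (a(H, K) = K*(2*H) = 2*H*K)
G = 7
G*a(X, (0 + 5) + 1) = 7*(2*(-7)*((0 + 5) + 1)) = 7*(2*(-7)*(5 + 1)) = 7*(2*(-7)*6) = 7*(-84) = -588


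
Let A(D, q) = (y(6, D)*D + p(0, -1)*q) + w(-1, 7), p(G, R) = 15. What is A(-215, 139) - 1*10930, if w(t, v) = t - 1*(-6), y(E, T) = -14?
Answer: -5830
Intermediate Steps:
w(t, v) = 6 + t (w(t, v) = t + 6 = 6 + t)
A(D, q) = 5 - 14*D + 15*q (A(D, q) = (-14*D + 15*q) + (6 - 1) = (-14*D + 15*q) + 5 = 5 - 14*D + 15*q)
A(-215, 139) - 1*10930 = (5 - 14*(-215) + 15*139) - 1*10930 = (5 + 3010 + 2085) - 10930 = 5100 - 10930 = -5830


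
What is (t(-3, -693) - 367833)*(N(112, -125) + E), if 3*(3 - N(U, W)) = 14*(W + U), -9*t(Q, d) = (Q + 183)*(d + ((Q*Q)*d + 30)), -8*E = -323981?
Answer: -74578586781/8 ≈ -9.3223e+9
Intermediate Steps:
E = 323981/8 (E = -⅛*(-323981) = 323981/8 ≈ 40498.)
t(Q, d) = -(183 + Q)*(30 + d + d*Q²)/9 (t(Q, d) = -(Q + 183)*(d + ((Q*Q)*d + 30))/9 = -(183 + Q)*(d + (Q²*d + 30))/9 = -(183 + Q)*(d + (d*Q² + 30))/9 = -(183 + Q)*(d + (30 + d*Q²))/9 = -(183 + Q)*(30 + d + d*Q²)/9)
N(U, W) = 3 - 14*U/3 - 14*W/3 (N(U, W) = 3 - 14*(W + U)/3 = 3 - 14*(U + W)/3 = 3 - (14*U + 14*W)/3 = 3 + (-14*U/3 - 14*W/3) = 3 - 14*U/3 - 14*W/3)
(t(-3, -693) - 367833)*(N(112, -125) + E) = ((-610 - 61/3*(-693) - 10/3*(-3) - 61/3*(-693)*(-3)² - ⅑*(-3)*(-693) - ⅑*(-693)*(-3)³) - 367833)*((3 - 14/3*112 - 14/3*(-125)) + 323981/8) = ((-610 + 14091 + 10 - 61/3*(-693)*9 - 231 - ⅑*(-693)*(-27)) - 367833)*((3 - 1568/3 + 1750/3) + 323981/8) = ((-610 + 14091 + 10 + 126819 - 231 - 2079) - 367833)*(191/3 + 323981/8) = (138000 - 367833)*(973471/24) = -229833*973471/24 = -74578586781/8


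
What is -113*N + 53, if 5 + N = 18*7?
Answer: -13620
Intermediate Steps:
N = 121 (N = -5 + 18*7 = -5 + 126 = 121)
-113*N + 53 = -113*121 + 53 = -13673 + 53 = -13620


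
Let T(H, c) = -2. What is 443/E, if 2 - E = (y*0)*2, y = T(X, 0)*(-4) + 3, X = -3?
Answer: 443/2 ≈ 221.50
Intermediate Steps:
y = 11 (y = -2*(-4) + 3 = 8 + 3 = 11)
E = 2 (E = 2 - 11*0*2 = 2 - 0*2 = 2 - 1*0 = 2 + 0 = 2)
443/E = 443/2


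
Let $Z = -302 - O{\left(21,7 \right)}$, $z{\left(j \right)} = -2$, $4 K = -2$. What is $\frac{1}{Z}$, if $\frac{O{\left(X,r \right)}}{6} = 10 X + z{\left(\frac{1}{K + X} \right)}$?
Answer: $- \frac{1}{1550} \approx -0.00064516$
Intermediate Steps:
$K = - \frac{1}{2}$ ($K = \frac{1}{4} \left(-2\right) = - \frac{1}{2} \approx -0.5$)
$O{\left(X,r \right)} = -12 + 60 X$ ($O{\left(X,r \right)} = 6 \left(10 X - 2\right) = 6 \left(-2 + 10 X\right) = -12 + 60 X$)
$Z = -1550$ ($Z = -302 - \left(-12 + 60 \cdot 21\right) = -302 - \left(-12 + 1260\right) = -302 - 1248 = -1550$)
$\frac{1}{Z} = \frac{1}{-1550} = - \frac{1}{1550}$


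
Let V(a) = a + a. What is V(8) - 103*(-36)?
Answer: 3724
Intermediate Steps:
V(a) = 2*a
V(8) - 103*(-36) = 2*8 - 103*(-36) = 16 + 3708 = 3724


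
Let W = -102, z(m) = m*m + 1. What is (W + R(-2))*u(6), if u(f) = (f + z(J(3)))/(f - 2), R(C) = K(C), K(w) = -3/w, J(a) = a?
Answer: -402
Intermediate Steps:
z(m) = 1 + m**2 (z(m) = m**2 + 1 = 1 + m**2)
R(C) = -3/C
u(f) = (10 + f)/(-2 + f) (u(f) = (f + (1 + 3**2))/(f - 2) = (f + (1 + 9))/(-2 + f) = (f + 10)/(-2 + f) = (10 + f)/(-2 + f))
(W + R(-2))*u(6) = (-102 - 3/(-2))*((10 + 6)/(-2 + 6)) = (-102 - 3*(-1/2))*(16/4) = (-102 + 3/2)*((1/4)*16) = -201/2*4 = -402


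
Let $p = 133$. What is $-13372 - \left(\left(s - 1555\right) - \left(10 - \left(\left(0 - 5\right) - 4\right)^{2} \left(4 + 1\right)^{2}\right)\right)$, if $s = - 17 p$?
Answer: $-11571$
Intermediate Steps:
$s = -2261$ ($s = \left(-17\right) 133 = -2261$)
$-13372 - \left(\left(s - 1555\right) - \left(10 - \left(\left(0 - 5\right) - 4\right)^{2} \left(4 + 1\right)^{2}\right)\right) = -13372 - \left(\left(-2261 - 1555\right) - \left(10 - \left(\left(0 - 5\right) - 4\right)^{2} \left(4 + 1\right)^{2}\right)\right) = -13372 - \left(-3816 - \left(10 - \left(-5 - 4\right)^{2} \cdot 5^{2}\right)\right) = -13372 - \left(-3816 - \left(10 - \left(-9\right)^{2} \cdot 25\right)\right) = -13372 - \left(-3816 + \left(-10 + 81 \cdot 25\right)\right) = -13372 - \left(-3816 + \left(-10 + 2025\right)\right) = -13372 - \left(-3816 + 2015\right) = -13372 - -1801 = -13372 + 1801 = -11571$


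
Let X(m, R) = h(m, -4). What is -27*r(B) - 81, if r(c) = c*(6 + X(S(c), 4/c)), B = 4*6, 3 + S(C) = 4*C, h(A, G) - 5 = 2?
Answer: -8505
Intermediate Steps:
h(A, G) = 7 (h(A, G) = 5 + 2 = 7)
S(C) = -3 + 4*C
B = 24
X(m, R) = 7
r(c) = 13*c (r(c) = c*(6 + 7) = c*13 = 13*c)
-27*r(B) - 81 = -351*24 - 81 = -27*312 - 81 = -8424 - 81 = -8505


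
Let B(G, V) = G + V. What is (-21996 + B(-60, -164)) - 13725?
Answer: -35945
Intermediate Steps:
(-21996 + B(-60, -164)) - 13725 = (-21996 + (-60 - 164)) - 13725 = (-21996 - 224) - 13725 = -22220 - 13725 = -35945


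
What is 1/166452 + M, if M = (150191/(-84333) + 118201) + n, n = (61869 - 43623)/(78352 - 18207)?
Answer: 11088155537833489989/93808801494980 ≈ 1.1820e+5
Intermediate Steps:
n = 18246/60145 ≈ 0.30337
M = 599532596997508/5072208285 (M = (150191/(-84333) + 118201) + 18246/60145 = (150191*(-1/84333) + 118201) + 18246/60145 = (-150191/84333 + 118201) + 18246/60145 = 9968094742/84333 + 18246/60145 = 599532596997508/5072208285 ≈ 1.1820e+5)
1/166452 + M = 1/166452 + 599532596997508/5072208285 = 11088155537833489989/93808801494980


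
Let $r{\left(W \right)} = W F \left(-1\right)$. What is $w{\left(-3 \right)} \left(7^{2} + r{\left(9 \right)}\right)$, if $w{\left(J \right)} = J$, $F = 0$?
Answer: $-147$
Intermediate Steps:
$r{\left(W \right)} = 0$ ($r{\left(W \right)} = W 0 \left(-1\right) = 0 \left(-1\right) = 0$)
$w{\left(-3 \right)} \left(7^{2} + r{\left(9 \right)}\right) = - 3 \left(7^{2} + 0\right) = - 3 \left(49 + 0\right) = \left(-3\right) 49 = -147$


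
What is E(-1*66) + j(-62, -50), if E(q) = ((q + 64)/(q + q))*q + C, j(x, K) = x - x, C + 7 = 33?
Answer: 25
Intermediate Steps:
C = 26 (C = -7 + 33 = 26)
j(x, K) = 0
E(q) = 58 + q/2 (E(q) = ((q + 64)/(q + q))*q + 26 = ((64 + q)/((2*q)))*q + 26 = ((64 + q)*(1/(2*q)))*q + 26 = ((64 + q)/(2*q))*q + 26 = (32 + q/2) + 26 = 58 + q/2)
E(-1*66) + j(-62, -50) = (58 + (-1*66)/2) + 0 = (58 + (½)*(-66)) + 0 = (58 - 33) + 0 = 25 + 0 = 25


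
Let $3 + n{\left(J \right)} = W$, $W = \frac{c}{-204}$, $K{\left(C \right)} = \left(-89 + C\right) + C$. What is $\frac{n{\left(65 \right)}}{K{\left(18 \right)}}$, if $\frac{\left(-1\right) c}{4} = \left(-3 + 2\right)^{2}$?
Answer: $\frac{152}{2703} \approx 0.056234$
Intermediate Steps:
$c = -4$ ($c = - 4 \left(-3 + 2\right)^{2} = - 4 \left(-1\right)^{2} = \left(-4\right) 1 = -4$)
$K{\left(C \right)} = -89 + 2 C$
$W = \frac{1}{51}$ ($W = - \frac{4}{-204} = \left(-4\right) \left(- \frac{1}{204}\right) = \frac{1}{51} \approx 0.019608$)
$n{\left(J \right)} = - \frac{152}{51}$ ($n{\left(J \right)} = -3 + \frac{1}{51} = - \frac{152}{51}$)
$\frac{n{\left(65 \right)}}{K{\left(18 \right)}} = - \frac{152}{51 \left(-89 + 2 \cdot 18\right)} = - \frac{152}{51 \left(-89 + 36\right)} = - \frac{152}{51 \left(-53\right)} = \left(- \frac{152}{51}\right) \left(- \frac{1}{53}\right) = \frac{152}{2703}$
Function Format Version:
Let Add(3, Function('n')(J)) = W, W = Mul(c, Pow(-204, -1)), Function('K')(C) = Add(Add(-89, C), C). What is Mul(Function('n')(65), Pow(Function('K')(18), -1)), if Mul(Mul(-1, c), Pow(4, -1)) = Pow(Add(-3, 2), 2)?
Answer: Rational(152, 2703) ≈ 0.056234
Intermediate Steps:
c = -4 (c = Mul(-4, Pow(Add(-3, 2), 2)) = Mul(-4, Pow(-1, 2)) = Mul(-4, 1) = -4)
Function('K')(C) = Add(-89, Mul(2, C))
W = Rational(1, 51) (W = Mul(-4, Pow(-204, -1)) = Mul(-4, Rational(-1, 204)) = Rational(1, 51) ≈ 0.019608)
Function('n')(J) = Rational(-152, 51) (Function('n')(J) = Add(-3, Rational(1, 51)) = Rational(-152, 51))
Mul(Function('n')(65), Pow(Function('K')(18), -1)) = Mul(Rational(-152, 51), Pow(Add(-89, Mul(2, 18)), -1)) = Mul(Rational(-152, 51), Pow(Add(-89, 36), -1)) = Mul(Rational(-152, 51), Pow(-53, -1)) = Mul(Rational(-152, 51), Rational(-1, 53)) = Rational(152, 2703)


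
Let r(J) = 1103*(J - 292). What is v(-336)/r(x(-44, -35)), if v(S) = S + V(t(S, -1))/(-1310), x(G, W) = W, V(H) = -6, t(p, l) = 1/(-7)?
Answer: 73359/78748685 ≈ 0.00093156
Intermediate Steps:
t(p, l) = -1/7
r(J) = -322076 + 1103*J (r(J) = 1103*(-292 + J) = -322076 + 1103*J)
v(S) = 3/655 + S (v(S) = S - 6/(-1310) = S - 6*(-1/1310) = S + 3/655 = 3/655 + S)
v(-336)/r(x(-44, -35)) = (3/655 - 336)/(-322076 + 1103*(-35)) = -220077/(655*(-322076 - 38605)) = -220077/655/(-360681) = -220077/655*(-1/360681) = 73359/78748685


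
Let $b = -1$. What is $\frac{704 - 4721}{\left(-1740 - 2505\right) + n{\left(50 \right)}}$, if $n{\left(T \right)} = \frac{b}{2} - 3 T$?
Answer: $\frac{8034}{8791} \approx 0.91389$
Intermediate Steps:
$n{\left(T \right)} = - \frac{1}{2} - 3 T$
$\frac{704 - 4721}{\left(-1740 - 2505\right) + n{\left(50 \right)}} = \frac{704 - 4721}{\left(-1740 - 2505\right) - \frac{301}{2}} = - \frac{4017}{-4245 - \frac{301}{2}} = - \frac{4017}{- \frac{8791}{2}} = \left(-4017\right) \left(- \frac{2}{8791}\right) = \frac{8034}{8791}$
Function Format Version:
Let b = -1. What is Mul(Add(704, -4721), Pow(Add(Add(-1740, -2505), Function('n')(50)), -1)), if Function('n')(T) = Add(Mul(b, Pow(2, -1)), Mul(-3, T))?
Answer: Rational(8034, 8791) ≈ 0.91389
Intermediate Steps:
Function('n')(T) = Add(Rational(-1, 2), Mul(-3, T)) (Function('n')(T) = Add(Mul(-1, Pow(2, -1)), Mul(-3, T)) = Add(Mul(-1, Rational(1, 2)), Mul(-3, T)) = Add(Rational(-1, 2), Mul(-3, T)))
Mul(Add(704, -4721), Pow(Add(Add(-1740, -2505), Function('n')(50)), -1)) = Mul(Add(704, -4721), Pow(Add(Add(-1740, -2505), Add(Rational(-1, 2), Mul(-3, 50))), -1)) = Mul(-4017, Pow(Add(-4245, Add(Rational(-1, 2), -150)), -1)) = Mul(-4017, Pow(Add(-4245, Rational(-301, 2)), -1)) = Mul(-4017, Pow(Rational(-8791, 2), -1)) = Mul(-4017, Rational(-2, 8791)) = Rational(8034, 8791)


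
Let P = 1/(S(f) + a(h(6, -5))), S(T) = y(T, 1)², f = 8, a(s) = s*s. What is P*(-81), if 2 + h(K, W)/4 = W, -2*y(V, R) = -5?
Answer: -324/3161 ≈ -0.10250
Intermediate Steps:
y(V, R) = 5/2 (y(V, R) = -½*(-5) = 5/2)
h(K, W) = -8 + 4*W
a(s) = s²
S(T) = 25/4 (S(T) = (5/2)² = 25/4)
P = 4/3161 (P = 1/(25/4 + (-8 + 4*(-5))²) = 1/(25/4 + (-8 - 20)²) = 1/(25/4 + (-28)²) = 1/(25/4 + 784) = 1/(3161/4) = 4/3161 ≈ 0.0012654)
P*(-81) = (4/3161)*(-81) = -324/3161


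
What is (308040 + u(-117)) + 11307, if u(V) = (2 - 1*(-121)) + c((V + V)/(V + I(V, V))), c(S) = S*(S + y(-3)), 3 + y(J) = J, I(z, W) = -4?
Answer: 4677245142/14641 ≈ 3.1946e+5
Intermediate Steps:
y(J) = -3 + J
c(S) = S*(-6 + S) (c(S) = S*(S + (-3 - 3)) = S*(S - 6) = S*(-6 + S))
u(V) = 123 + 2*V*(-6 + 2*V/(-4 + V))/(-4 + V) (u(V) = (2 - 1*(-121)) + ((V + V)/(V - 4))*(-6 + (V + V)/(V - 4)) = (2 + 121) + ((2*V)/(-4 + V))*(-6 + (2*V)/(-4 + V)) = 123 + (2*V/(-4 + V))*(-6 + 2*V/(-4 + V)) = 123 + 2*V*(-6 + 2*V/(-4 + V))/(-4 + V))
(308040 + u(-117)) + 11307 = (308040 + (123*(-4 - 117)**2 + 8*(-117)*(6 - 1*(-117)))/(-4 - 117)**2) + 11307 = (308040 + (123*(-121)**2 + 8*(-117)*(6 + 117))/(-121)**2) + 11307 = (308040 + (123*14641 + 8*(-117)*123)/14641) + 11307 = (308040 + (1800843 - 115128)/14641) + 11307 = (308040 + (1/14641)*1685715) + 11307 = (308040 + 1685715/14641) + 11307 = 4511699355/14641 + 11307 = 4677245142/14641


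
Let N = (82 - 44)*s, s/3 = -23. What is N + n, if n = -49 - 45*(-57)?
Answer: -106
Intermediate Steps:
s = -69 (s = 3*(-23) = -69)
n = 2516 (n = -49 + 2565 = 2516)
N = -2622 (N = (82 - 44)*(-69) = 38*(-69) = -2622)
N + n = -2622 + 2516 = -106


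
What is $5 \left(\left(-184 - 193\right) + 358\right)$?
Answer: $-95$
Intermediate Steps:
$5 \left(\left(-184 - 193\right) + 358\right) = 5 \left(-377 + 358\right) = 5 \left(-19\right) = -95$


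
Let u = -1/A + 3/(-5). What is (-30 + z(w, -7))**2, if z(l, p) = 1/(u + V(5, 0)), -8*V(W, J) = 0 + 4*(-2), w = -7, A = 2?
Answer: 1600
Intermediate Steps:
V(W, J) = 1 (V(W, J) = -(0 + 4*(-2))/8 = -(0 - 8)/8 = -1/8*(-8) = 1)
u = -11/10 (u = -1/2 + 3/(-5) = -1*1/2 + 3*(-1/5) = -1/2 - 3/5 = -11/10 ≈ -1.1000)
z(l, p) = -10 (z(l, p) = 1/(-11/10 + 1) = 1/(-1/10) = -10)
(-30 + z(w, -7))**2 = (-30 - 10)**2 = (-40)**2 = 1600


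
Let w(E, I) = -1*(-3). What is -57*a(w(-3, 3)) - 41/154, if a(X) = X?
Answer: -26375/154 ≈ -171.27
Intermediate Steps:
w(E, I) = 3
-57*a(w(-3, 3)) - 41/154 = -57*3 - 41/154 = -171 - 41*1/154 = -171 - 41/154 = -26375/154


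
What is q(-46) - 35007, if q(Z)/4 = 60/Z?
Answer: -805281/23 ≈ -35012.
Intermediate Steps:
q(Z) = 240/Z (q(Z) = 4*(60/Z) = 240/Z)
q(-46) - 35007 = 240/(-46) - 35007 = 240*(-1/46) - 35007 = -120/23 - 35007 = -805281/23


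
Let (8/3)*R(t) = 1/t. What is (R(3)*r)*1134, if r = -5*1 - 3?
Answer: -1134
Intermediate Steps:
R(t) = 3/(8*t)
r = -8 (r = -5 - 3 = -8)
(R(3)*r)*1134 = (((3/8)/3)*(-8))*1134 = (((3/8)*(⅓))*(-8))*1134 = ((⅛)*(-8))*1134 = -1*1134 = -1134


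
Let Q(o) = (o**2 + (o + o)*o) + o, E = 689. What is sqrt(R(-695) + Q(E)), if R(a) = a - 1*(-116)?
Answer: sqrt(1424273) ≈ 1193.4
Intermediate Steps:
R(a) = 116 + a (R(a) = a + 116 = 116 + a)
Q(o) = o + 3*o**2 (Q(o) = (o**2 + (2*o)*o) + o = (o**2 + 2*o**2) + o = 3*o**2 + o = o + 3*o**2)
sqrt(R(-695) + Q(E)) = sqrt((116 - 695) + 689*(1 + 3*689)) = sqrt(-579 + 689*(1 + 2067)) = sqrt(-579 + 689*2068) = sqrt(-579 + 1424852) = sqrt(1424273)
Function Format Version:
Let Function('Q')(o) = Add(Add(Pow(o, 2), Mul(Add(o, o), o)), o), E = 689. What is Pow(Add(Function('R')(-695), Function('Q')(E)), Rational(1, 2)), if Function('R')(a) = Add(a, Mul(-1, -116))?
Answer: Pow(1424273, Rational(1, 2)) ≈ 1193.4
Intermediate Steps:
Function('R')(a) = Add(116, a) (Function('R')(a) = Add(a, 116) = Add(116, a))
Function('Q')(o) = Add(o, Mul(3, Pow(o, 2))) (Function('Q')(o) = Add(Add(Pow(o, 2), Mul(Mul(2, o), o)), o) = Add(Add(Pow(o, 2), Mul(2, Pow(o, 2))), o) = Add(Mul(3, Pow(o, 2)), o) = Add(o, Mul(3, Pow(o, 2))))
Pow(Add(Function('R')(-695), Function('Q')(E)), Rational(1, 2)) = Pow(Add(Add(116, -695), Mul(689, Add(1, Mul(3, 689)))), Rational(1, 2)) = Pow(Add(-579, Mul(689, Add(1, 2067))), Rational(1, 2)) = Pow(Add(-579, Mul(689, 2068)), Rational(1, 2)) = Pow(Add(-579, 1424852), Rational(1, 2)) = Pow(1424273, Rational(1, 2))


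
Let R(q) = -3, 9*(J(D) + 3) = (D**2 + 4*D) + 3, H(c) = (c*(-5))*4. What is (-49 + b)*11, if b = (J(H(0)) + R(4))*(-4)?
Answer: -869/3 ≈ -289.67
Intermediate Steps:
H(c) = -20*c (H(c) = -5*c*4 = -20*c)
J(D) = -8/3 + D**2/9 + 4*D/9 (J(D) = -3 + ((D**2 + 4*D) + 3)/9 = -3 + (3 + D**2 + 4*D)/9 = -3 + (1/3 + D**2/9 + 4*D/9) = -8/3 + D**2/9 + 4*D/9)
b = 68/3 (b = ((-8/3 + (-20*0)**2/9 + 4*(-20*0)/9) - 3)*(-4) = ((-8/3 + (1/9)*0**2 + (4/9)*0) - 3)*(-4) = ((-8/3 + (1/9)*0 + 0) - 3)*(-4) = ((-8/3 + 0 + 0) - 3)*(-4) = (-8/3 - 3)*(-4) = -17/3*(-4) = 68/3 ≈ 22.667)
(-49 + b)*11 = (-49 + 68/3)*11 = -79/3*11 = -869/3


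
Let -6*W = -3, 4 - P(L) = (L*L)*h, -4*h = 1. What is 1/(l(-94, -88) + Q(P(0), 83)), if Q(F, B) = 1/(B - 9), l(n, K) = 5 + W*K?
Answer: -74/2885 ≈ -0.025650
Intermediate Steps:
h = -¼ (h = -¼*1 = -¼ ≈ -0.25000)
P(L) = 4 + L²/4 (P(L) = 4 - L*L*(-1)/4 = 4 - L²*(-1)/4 = 4 - (-1)*L²/4 = 4 + L²/4)
W = ½ (W = -⅙*(-3) = ½ ≈ 0.50000)
l(n, K) = 5 + K/2
Q(F, B) = 1/(-9 + B)
1/(l(-94, -88) + Q(P(0), 83)) = 1/((5 + (½)*(-88)) + 1/(-9 + 83)) = 1/((5 - 44) + 1/74) = 1/(-39 + 1/74) = 1/(-2885/74) = -74/2885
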